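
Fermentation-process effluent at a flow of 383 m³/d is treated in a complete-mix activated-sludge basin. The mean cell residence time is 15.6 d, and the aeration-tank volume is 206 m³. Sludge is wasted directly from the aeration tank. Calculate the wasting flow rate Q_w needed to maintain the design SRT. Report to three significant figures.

Q_w ≈ 13.2 m³/d

For wasting at MLVSS concentration, Q_w = V/θ_c = 206.0/15.6 = 13.21 m³/d.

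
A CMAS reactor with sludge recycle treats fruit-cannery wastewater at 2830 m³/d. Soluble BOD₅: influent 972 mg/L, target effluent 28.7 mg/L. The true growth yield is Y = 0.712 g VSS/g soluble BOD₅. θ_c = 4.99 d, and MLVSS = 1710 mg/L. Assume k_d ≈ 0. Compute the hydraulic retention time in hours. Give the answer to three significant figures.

τ ≈ 47.0 h

With k_d = 0 the design equation reduces to V = Y Q (S₀−S) θ_c / X = 0.712 × 2830 × (972 − 28.7) × 4.99 / 1710 = 5547 m³.
Hydraulic retention time τ = V/Q = 5547 / 2830 = 1.960 d = 47.04 h.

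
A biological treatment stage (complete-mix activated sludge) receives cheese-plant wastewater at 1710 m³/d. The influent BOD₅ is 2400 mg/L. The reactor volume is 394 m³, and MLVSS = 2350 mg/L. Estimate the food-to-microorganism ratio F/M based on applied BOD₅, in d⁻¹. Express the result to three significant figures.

F/M ≈ 4.43 d⁻¹

F/M = applied load / biomass = Q·S₀/(V·X) = 1710 × 2400 / (394.0 × 2350) = 4.432 d⁻¹.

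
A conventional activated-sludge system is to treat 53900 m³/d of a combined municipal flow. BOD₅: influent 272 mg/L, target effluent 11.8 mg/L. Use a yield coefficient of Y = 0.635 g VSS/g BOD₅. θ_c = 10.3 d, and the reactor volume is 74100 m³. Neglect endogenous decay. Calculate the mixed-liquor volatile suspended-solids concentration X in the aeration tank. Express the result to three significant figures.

X ≈ 1240 mg/L

X = Y·Q·ΔS·θ_c / V = 0.635 × 53900 × (272 − 11.8) × 10.3 / 74100 = 1238 mg/L.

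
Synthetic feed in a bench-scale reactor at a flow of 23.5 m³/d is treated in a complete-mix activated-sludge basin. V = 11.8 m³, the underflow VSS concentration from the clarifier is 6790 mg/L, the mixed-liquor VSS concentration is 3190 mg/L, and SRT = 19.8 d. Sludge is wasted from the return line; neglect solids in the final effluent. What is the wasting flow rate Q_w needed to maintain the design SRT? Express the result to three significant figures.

Q_w = (V·X)/(θ_c X_r) = 11.80 × 3190 / (19.8 × 6790) = 0.2800 m³/d.

Q_w ≈ 0.280 m³/d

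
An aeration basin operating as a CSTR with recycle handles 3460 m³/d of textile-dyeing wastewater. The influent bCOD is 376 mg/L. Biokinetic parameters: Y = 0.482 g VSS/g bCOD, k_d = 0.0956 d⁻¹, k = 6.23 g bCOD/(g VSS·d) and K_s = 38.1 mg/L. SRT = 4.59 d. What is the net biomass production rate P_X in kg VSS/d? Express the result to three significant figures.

For a completely mixed reactor with recycle the Lawrence–McCarty relation gives S = K_s·(1 + k_d·θ_c) / [θ_c·(Y·k − k_d) − 1] = 38.1 × (1 + 0.0956 × 4.59) / [4.59 × (0.482 × 6.23 − 0.0956) − 1] = 54.82 / 12.34 = 4.441 mg/L.
Correct the yield for decay: Y_obs = Y/(1 + k_d θ_c) = 0.482 / (1 + 0.0956 × 4.59) = 0.482 / 1.439 = 0.3350.
Substrate removed = Q·(S₀ − S) = 3460 m³/d × (376 − 4.44) g/m³ = 1.29×10^6 g/d = 1286 kg/d.
P_X = Y_obs · Q(S₀ − S) = 0.3350 × 1286 = 430.7 kg VSS/d.

P_X ≈ 431 kg VSS/d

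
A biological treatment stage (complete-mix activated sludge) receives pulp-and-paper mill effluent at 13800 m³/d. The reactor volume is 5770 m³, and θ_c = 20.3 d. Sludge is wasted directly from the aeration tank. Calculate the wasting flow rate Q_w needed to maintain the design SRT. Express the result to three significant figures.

Q_w ≈ 284 m³/d

Wasting from the aeration tank: Q_w = V / θ_c = 5770 / 20.3 = 284.2 m³/d.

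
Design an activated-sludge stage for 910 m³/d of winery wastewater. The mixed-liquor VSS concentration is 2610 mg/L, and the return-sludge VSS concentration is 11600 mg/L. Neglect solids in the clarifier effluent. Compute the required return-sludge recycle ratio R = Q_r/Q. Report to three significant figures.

R ≈ 0.290

R = Q_r/Q = X/(X_r − X) = 2610 / (11600 − 2610) = 0.2903.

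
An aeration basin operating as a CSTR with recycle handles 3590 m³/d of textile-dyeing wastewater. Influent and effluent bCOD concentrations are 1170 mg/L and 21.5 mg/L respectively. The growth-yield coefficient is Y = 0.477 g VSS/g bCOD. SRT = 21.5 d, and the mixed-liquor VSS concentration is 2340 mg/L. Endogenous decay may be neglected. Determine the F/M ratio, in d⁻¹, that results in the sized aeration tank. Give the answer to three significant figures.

F/M ≈ 0.0993 d⁻¹

Biomass mass balance (decay neglected): V·X = Y·Q·(S₀ − S)·θ_c, so V = 0.477 × 3590 × (1170 − 21.5) × 21.5 / 2340 = 18070 m³.
F/M = applied load / biomass = Q·S₀/(V·X) = 3590 × 1170 / (18070 × 2340) = 0.09933 d⁻¹.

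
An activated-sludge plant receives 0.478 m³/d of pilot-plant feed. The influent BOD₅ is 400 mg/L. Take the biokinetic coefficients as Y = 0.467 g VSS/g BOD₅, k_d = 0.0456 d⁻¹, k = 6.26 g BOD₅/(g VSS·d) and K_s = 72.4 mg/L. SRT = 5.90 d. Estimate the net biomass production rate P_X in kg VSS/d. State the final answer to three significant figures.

Effluent substrate depends only on kinetics and SRT: S = K_s(1 + k_d θ_c) / [θ_c(Yk − k_d) − 1] = 72.4 × (1 + 0.0456 × 5.90) / [5.90 × (0.467 × 6.26 − 0.0456) − 1] = 91.88 / 15.98 = 5.750 mg/L.
Correct the yield for decay: Y_obs = Y/(1 + k_d θ_c) = 0.467 / (1 + 0.0456 × 5.90) = 0.467 / 1.269 = 0.3680.
ΔS = 400 − 5.75 = 394.2 mg/L, so the substrate removal rate is 0.478 × 394.2/1000 = 0.1885 kg BOD₅/d.
Net biomass production P_X = Y_obs × Q·(S₀ − S) = 0.3680 × 0.1885 = 0.06935 kg VSS/d.

P_X ≈ 0.0693 kg VSS/d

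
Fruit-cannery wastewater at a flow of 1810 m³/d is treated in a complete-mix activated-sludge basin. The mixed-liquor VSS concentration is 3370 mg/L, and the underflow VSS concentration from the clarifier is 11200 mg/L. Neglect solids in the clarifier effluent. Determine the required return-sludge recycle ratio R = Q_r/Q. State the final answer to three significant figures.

R = Q_r/Q = X/(X_r − X) = 3370 / (11200 − 3370) = 0.4304.

R ≈ 0.430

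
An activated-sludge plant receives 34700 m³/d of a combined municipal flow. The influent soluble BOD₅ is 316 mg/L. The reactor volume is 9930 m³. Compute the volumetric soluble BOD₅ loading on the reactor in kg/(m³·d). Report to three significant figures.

L_v = Q S₀ / V = 34700 × 316 × 10⁻³ / 9930 = 1.104 kg/(m³·d).

L_v ≈ 1.10 kg soluble BOD₅/(m³·d)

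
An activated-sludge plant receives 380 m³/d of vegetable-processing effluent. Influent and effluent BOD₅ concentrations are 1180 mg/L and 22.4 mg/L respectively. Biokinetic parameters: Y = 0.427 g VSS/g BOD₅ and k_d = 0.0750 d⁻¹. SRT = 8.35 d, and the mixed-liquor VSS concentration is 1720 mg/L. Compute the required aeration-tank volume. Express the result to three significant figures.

Steady-state biomass mass balance: V·X·(1 + k_d·θ_c) = Y·Q·(S₀ − S)·θ_c, so V = 0.427 × 380 × (1180 − 22.4) × 8.35 / [1720 × (1 + 0.0750 × 8.35)] = 1.57×10^6 / 2797 = 560.7 m³.

V ≈ 561 m³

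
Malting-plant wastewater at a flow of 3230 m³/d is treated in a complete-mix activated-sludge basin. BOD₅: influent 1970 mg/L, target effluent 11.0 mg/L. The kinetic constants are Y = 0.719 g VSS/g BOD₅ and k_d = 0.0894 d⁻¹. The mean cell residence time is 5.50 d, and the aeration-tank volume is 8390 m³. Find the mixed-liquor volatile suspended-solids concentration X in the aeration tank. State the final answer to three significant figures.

X ≈ 2000 mg/L

Solving the biomass balance for X: X = Y Q (S₀−S) θ_c / [V (1+k_d θ_c)] = 0.719 × 3230 × (1970 − 11.0) × 5.50 / [8390 × (1 + 0.0894 × 5.50)] = 1999 mg/L.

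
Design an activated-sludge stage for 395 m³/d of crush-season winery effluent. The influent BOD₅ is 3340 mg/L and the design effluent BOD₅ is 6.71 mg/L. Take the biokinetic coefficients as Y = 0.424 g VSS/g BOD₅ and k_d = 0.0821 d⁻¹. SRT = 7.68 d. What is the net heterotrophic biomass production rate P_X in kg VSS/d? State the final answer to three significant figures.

P_X ≈ 342 kg VSS/d

Y_obs = Y / (1 + k_d θ_c) = 0.424 / (1 + 0.0821 × 7.68) = 0.424 / 1.631 = 0.2600.
Substrate removed = Q·(S₀ − S) = 395 m³/d × (3340 − 6.71) g/m³ = 1.32×10^6 g/d = 1317 kg/d.
Biomass produced: P_X = Y_obs·Q·ΔS = 0.2600 × 1317 ≈ 342.4 kg VSS/d.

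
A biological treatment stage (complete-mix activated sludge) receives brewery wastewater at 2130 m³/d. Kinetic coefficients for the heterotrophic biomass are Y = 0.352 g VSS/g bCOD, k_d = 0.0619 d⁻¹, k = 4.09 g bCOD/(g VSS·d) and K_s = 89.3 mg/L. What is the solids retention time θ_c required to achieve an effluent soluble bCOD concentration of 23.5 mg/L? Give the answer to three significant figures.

From 1/θ_c = Y·k·S/(K_s + S) − k_d: Y·k·S/(K_s+S) = 0.352 × 4.09 × 23.5 / (89.3 + 23.5) = 0.2999 d⁻¹.
Then 1/θ_c = μ − k_d = 0.2999 − 0.0619 = 0.2380 d⁻¹, giving θ_c = 4.201 d.

θ_c ≈ 4.20 d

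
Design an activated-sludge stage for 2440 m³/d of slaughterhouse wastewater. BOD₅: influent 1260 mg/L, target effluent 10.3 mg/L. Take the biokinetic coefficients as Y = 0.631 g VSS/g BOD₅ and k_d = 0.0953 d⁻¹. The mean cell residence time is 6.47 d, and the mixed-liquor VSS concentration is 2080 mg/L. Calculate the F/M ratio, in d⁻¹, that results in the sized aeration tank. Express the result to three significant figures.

F/M ≈ 0.399 d⁻¹

From the SRT design equation V = Y Q (S₀−S) θ_c / [X (1 + k_d θ_c)] = 0.631 × 2440 × (1260 − 10.3) × 6.47 / [2080 × (1 + 0.0953 × 6.47)] = 1.24×10^7 / 3363 = 3702 m³.
Food-to-microorganism ratio F/M = Q S₀ / (V X) = 2440 × 1260 / (3702 × 2080) = 0.3992 d⁻¹.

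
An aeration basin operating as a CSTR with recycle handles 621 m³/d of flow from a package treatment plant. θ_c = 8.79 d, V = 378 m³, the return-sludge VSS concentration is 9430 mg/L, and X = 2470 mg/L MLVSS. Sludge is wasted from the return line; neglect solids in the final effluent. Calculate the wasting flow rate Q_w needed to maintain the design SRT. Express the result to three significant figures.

Q_w = (V·X)/(θ_c X_r) = 378.0 × 2470 / (8.79 × 9430) = 11.26 m³/d.

Q_w ≈ 11.3 m³/d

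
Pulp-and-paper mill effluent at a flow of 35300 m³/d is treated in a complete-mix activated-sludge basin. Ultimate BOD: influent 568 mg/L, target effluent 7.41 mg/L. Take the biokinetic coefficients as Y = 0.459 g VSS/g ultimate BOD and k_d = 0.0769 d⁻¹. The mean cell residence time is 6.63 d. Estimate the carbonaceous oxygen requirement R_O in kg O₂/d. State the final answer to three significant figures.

R_O ≈ 11200 kg O₂/d

The observed yield is Y_obs = Y/(1 + k_d·θ_c) = 0.459 / (1 + 0.0769 × 6.63) = 0.459 / 1.510 = 0.3040 g VSS per g ultimate BOD removed.
Q·(S₀ − S) = 35300 × (568 − 7.41) × 10⁻³ = 19789 kg/d removed.
P_X = Y_obs·Q·(S₀ − S) = 0.3040 × 19789 = 6016 kg VSS/d.
Carbonaceous O₂ demand = substrate oxidised − cell-mass equivalent = 19789 − 1.42 × 6016 = 11246 kg O₂/d.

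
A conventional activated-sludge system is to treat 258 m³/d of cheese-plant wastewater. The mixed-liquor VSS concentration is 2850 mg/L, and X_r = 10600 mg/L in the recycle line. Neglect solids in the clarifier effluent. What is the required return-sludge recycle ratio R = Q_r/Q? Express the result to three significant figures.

R ≈ 0.368

Mass balance around the secondary clarifier (neglecting effluent solids): R = X / (X_r − X) = 2850 / (10600 − 2850) = 0.3677.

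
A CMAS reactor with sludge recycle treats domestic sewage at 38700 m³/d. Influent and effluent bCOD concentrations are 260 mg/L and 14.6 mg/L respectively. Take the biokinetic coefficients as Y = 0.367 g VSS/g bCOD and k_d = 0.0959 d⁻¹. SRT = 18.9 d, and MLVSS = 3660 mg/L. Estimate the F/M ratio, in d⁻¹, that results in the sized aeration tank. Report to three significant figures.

F/M ≈ 0.430 d⁻¹

From the SRT design equation V = Y Q (S₀−S) θ_c / [X (1 + k_d θ_c)] = 0.367 × 38700 × (260 − 14.6) × 18.9 / [3660 × (1 + 0.0959 × 18.9)] = 6.59×10^7 / 10294 = 6399 m³.
F/M = applied load / biomass = Q·S₀/(V·X) = 38700 × 260 / (6399 × 3660) = 0.4296 d⁻¹.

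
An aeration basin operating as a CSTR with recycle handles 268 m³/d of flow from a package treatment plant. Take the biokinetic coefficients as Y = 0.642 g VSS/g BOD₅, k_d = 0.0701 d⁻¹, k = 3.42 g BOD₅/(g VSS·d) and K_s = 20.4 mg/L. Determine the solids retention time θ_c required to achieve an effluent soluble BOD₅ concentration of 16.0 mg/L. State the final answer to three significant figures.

θ_c ≈ 1.12 d

From 1/θ_c = Y·k·S/(K_s + S) − k_d: Y·k·S/(K_s+S) = 0.642 × 3.42 × 16.0 / (20.4 + 16.0) = 0.9651 d⁻¹.
Then 1/θ_c = μ − k_d = 0.9651 − 0.0701 = 0.8950 d⁻¹, giving θ_c = 1.117 d.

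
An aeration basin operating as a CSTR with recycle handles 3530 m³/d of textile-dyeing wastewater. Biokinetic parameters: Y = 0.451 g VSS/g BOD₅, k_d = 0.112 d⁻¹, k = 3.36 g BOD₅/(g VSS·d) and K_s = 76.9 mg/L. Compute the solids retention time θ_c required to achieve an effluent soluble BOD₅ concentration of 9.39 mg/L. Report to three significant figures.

θ_c ≈ 18.9 d

Specific growth rate at S = 9.39 mg/L: μ = YkS/(K_s+S) = 0.451·3.36·9.39/(76.9+9.39) = 0.1649 d⁻¹.
θ_c = 1/(μ − k_d) = 1/(0.1649 − 0.112) = 1/0.05290 = 18.90 d.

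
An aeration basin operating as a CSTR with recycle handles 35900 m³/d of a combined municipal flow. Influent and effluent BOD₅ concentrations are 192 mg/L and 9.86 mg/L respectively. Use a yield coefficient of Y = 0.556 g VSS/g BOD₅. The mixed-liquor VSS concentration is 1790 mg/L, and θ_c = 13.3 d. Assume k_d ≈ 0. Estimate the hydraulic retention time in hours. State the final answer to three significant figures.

τ ≈ 18.1 h

With k_d = 0 the design equation reduces to V = Y Q (S₀−S) θ_c / X = 0.556 × 35900 × (192 − 9.86) × 13.3 / 1790 = 27013 m³.
τ = V/Q = 27013/35900 = 0.7525 d, or 18.06 h.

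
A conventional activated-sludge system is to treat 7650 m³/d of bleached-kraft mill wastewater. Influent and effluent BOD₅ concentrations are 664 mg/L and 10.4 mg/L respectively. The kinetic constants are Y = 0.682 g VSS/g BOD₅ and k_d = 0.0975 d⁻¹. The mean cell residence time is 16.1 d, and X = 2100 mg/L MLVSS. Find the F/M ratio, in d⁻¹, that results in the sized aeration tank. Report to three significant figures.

Rearranging the biomass balance for a CMAS with decay, V = Y·Q·ΔS·θ_c / [X·(1+k_d θ_c)] = 0.682 × 7650 × (664 − 10.4) × 16.1 / [2100 × (1 + 0.0975 × 16.1)] = 5.49×10^7 / 5396 = 10174 m³.
Food-to-microorganism ratio F/M = Q S₀ / (V X) = 7650 × 664 / (10174 × 2100) = 0.2378 d⁻¹.

F/M ≈ 0.238 d⁻¹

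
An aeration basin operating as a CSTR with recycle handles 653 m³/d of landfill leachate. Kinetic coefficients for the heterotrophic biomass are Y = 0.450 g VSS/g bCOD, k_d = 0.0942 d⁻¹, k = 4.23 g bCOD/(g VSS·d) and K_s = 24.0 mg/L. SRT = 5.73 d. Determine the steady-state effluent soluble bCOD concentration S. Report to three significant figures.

For a completely mixed reactor with recycle the Lawrence–McCarty relation gives S = K_s·(1 + k_d·θ_c) / [θ_c·(Y·k − k_d) − 1] = 24.0 × (1 + 0.0942 × 5.73) / [5.73 × (0.450 × 4.23 − 0.0942) − 1] = 36.95 / 9.367 = 3.945 mg/L.

S ≈ 3.95 mg/L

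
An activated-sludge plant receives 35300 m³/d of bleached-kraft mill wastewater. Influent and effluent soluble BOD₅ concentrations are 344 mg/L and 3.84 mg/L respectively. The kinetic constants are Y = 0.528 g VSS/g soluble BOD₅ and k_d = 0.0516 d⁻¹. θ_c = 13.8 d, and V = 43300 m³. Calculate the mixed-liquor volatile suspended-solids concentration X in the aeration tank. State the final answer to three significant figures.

X ≈ 1180 mg/L

From V·X·(1 + k_d·θ_c) = Y·Q·(S₀ − S)·θ_c: X = 0.528 × 35300 × (344 − 3.84) × 13.8 / [43300 × (1 + 0.0516 × 13.8)] = 1180 mg/L.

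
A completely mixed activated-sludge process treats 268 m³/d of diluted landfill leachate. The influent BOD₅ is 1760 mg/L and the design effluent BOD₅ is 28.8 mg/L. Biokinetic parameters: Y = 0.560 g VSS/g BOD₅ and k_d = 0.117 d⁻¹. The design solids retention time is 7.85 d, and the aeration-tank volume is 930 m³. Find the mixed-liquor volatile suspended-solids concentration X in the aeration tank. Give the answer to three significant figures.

From V·X·(1 + k_d·θ_c) = Y·Q·(S₀ − S)·θ_c: X = 0.560 × 268 × (1760 − 28.8) × 7.85 / [930 × (1 + 0.117 × 7.85)] = 1143 mg/L.

X ≈ 1140 mg/L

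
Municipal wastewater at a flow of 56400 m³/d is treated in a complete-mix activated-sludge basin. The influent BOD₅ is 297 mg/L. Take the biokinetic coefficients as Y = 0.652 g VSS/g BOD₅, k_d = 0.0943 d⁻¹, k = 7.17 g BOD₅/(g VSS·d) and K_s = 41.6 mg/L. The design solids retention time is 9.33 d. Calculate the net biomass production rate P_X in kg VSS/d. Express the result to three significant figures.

P_X ≈ 5770 kg VSS/d

For a completely mixed reactor with recycle the Lawrence–McCarty relation gives S = K_s·(1 + k_d·θ_c) / [θ_c·(Y·k − k_d) − 1] = 41.6 × (1 + 0.0943 × 9.33) / [9.33 × (0.652 × 7.17 − 0.0943) − 1] = 78.20 / 41.74 = 1.874 mg/L.
Correct the yield for decay: Y_obs = Y/(1 + k_d θ_c) = 0.652 / (1 + 0.0943 × 9.33) = 0.652 / 1.880 = 0.3468.
Substrate removed = Q·(S₀ − S) = 56400 m³/d × (297 − 1.87) g/m³ = 1.66×10^7 g/d = 16645 kg/d.
Net biomass production P_X = Y_obs × Q·(S₀ − S) = 0.3468 × 16645 = 5773 kg VSS/d.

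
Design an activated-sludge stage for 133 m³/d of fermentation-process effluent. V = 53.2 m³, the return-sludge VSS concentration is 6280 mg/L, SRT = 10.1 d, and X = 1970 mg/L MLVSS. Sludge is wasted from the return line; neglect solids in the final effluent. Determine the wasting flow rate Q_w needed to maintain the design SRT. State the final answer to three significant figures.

Q_w ≈ 1.65 m³/d

Wasting from the return line (neglecting effluent solids): Q_w = V·X / (θ_c·X_r) = 53.20 × 1970 / (10.1 × 6280) = 1.652 m³/d.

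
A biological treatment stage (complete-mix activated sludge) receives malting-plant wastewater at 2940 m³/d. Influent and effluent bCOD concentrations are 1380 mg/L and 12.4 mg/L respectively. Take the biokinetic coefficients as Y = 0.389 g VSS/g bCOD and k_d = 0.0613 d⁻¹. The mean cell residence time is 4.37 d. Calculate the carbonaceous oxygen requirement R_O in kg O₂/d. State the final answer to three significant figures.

R_O ≈ 2270 kg O₂/d

Observed yield with endogenous decay: Y_obs = Y / (1 + k_d·θ_c) = 0.389 / (1 + 0.0613 × 4.37) = 0.389 / 1.268 = 0.3068 g VSS/g bCOD.
ΔS = 1380 − 12.4 = 1368 mg/L, so the substrate removal rate is 2940 × 1368/1000 = 4021 kg bCOD/d.
Biomass synthesised: P_X = Y_obs × 4021 = 1234 kg VSS/d.
R_O = Q·ΔS − 1.42 P_X = 4021 − 1752 = 2269 kg O₂/d.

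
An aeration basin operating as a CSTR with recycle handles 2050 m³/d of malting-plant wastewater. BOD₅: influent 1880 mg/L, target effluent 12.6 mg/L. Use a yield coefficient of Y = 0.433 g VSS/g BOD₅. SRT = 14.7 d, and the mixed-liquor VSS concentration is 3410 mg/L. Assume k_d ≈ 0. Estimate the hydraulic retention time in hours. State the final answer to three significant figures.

τ ≈ 83.7 h

Biomass mass balance (decay neglected): V·X = Y·Q·(S₀ − S)·θ_c, so V = 0.433 × 2050 × (1880 − 12.6) × 14.7 / 3410 = 7146 m³.
τ = V/Q = 7146/2050 = 3.486 d, or 83.66 h.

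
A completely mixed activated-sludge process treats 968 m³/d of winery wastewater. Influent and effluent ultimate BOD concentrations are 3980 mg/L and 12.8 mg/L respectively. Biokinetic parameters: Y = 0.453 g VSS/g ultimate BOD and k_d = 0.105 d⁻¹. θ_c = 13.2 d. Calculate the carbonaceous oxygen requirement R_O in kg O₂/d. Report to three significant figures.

R_O ≈ 2800 kg O₂/d

Observed yield with endogenous decay: Y_obs = Y / (1 + k_d·θ_c) = 0.453 / (1 + 0.105 × 13.2) = 0.453 / 2.386 = 0.1899 g VSS/g ultimate BOD.
ΔS = 3980 − 12.8 = 3967 mg/L, so the substrate removal rate is 968 × 3967/1000 = 3840 kg ultimate BOD/d.
Net sludge production P_X = 0.1899 × 3840 = 729.1 kg VSS/d.
R_O = Q·(S₀ − S) − 1.42·P_X = 3840 − 1.42 × 729.1 = 2805 kg O₂/d.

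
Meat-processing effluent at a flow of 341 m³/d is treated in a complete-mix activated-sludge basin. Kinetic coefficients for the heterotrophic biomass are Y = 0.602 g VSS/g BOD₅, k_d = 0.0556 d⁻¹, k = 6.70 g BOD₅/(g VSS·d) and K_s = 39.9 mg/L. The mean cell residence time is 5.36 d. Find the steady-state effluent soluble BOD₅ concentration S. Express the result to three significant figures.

From the Monod/SRT balance for a CMAS, S = K_s·(1+k_d θ_c)/[θ_c·(Y k − k_d) − 1] = 39.9 × (1 + 0.0556 × 5.36) / [5.36 × (0.602 × 6.70 − 0.0556) − 1] = 51.79 / 20.32 = 2.549 mg/L.

S ≈ 2.55 mg/L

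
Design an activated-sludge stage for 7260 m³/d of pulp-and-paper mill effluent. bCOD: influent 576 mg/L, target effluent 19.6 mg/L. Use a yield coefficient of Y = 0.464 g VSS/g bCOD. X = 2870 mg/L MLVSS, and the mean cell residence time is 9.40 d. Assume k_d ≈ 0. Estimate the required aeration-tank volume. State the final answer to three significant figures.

With k_d = 0 the design equation reduces to V = Y Q (S₀−S) θ_c / X = 0.464 × 7260 × (576 − 19.6) × 9.40 / 2870 = 6139 m³.

V ≈ 6140 m³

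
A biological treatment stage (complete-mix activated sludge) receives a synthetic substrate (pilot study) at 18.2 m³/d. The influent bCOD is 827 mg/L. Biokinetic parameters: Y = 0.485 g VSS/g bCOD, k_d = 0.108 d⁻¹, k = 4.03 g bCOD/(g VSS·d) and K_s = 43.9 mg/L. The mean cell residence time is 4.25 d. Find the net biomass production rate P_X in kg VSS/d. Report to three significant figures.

P_X ≈ 4.95 kg VSS/d

For a completely mixed reactor with recycle the Lawrence–McCarty relation gives S = K_s·(1 + k_d·θ_c) / [θ_c·(Y·k − k_d) − 1] = 43.9 × (1 + 0.108 × 4.25) / [4.25 × (0.485 × 4.03 − 0.108) − 1] = 64.05 / 6.848 = 9.353 mg/L.
Y_obs = Y / (1 + k_d θ_c) = 0.485 / (1 + 0.108 × 4.25) = 0.485 / 1.459 = 0.3324.
Substrate removed = Q·(S₀ − S) = 18.2 m³/d × (827 − 9.35) g/m³ = 1.49×10^4 g/d = 14.88 kg/d.
P_X = Y_obs · Q(S₀ − S) = 0.3324 × 14.88 = 4.947 kg VSS/d.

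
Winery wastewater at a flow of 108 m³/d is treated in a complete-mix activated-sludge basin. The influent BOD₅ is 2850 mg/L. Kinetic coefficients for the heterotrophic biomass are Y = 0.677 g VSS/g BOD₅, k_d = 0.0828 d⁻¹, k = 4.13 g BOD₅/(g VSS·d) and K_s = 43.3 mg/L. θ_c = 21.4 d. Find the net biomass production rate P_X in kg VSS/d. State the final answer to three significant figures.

P_X ≈ 75.1 kg VSS/d

For a completely mixed reactor with recycle the Lawrence–McCarty relation gives S = K_s·(1 + k_d·θ_c) / [θ_c·(Y·k − k_d) − 1] = 43.3 × (1 + 0.0828 × 21.4) / [21.4 × (0.677 × 4.13 − 0.0828) − 1] = 120.0 / 57.06 = 2.103 mg/L.
The observed yield is Y_obs = Y/(1 + k_d·θ_c) = 0.677 / (1 + 0.0828 × 21.4) = 0.677 / 2.772 = 0.2442 g VSS per g BOD₅ removed.
Mass of BOD₅ removed per day: Q(S₀ − S) = 108 × 2848 g/m³ = 307.6 kg/d.
So the net sludge growth is P_X = 0.2442 × 307.6 = 75.12 kg VSS/d.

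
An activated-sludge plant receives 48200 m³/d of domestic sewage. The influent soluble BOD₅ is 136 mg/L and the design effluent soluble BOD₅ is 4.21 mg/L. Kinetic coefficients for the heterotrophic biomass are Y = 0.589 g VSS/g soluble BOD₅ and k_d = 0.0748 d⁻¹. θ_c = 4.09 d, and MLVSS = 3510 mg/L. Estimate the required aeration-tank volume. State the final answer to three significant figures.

V ≈ 3340 m³

From the SRT design equation V = Y Q (S₀−S) θ_c / [X (1 + k_d θ_c)] = 0.589 × 48200 × (136 − 4.21) × 4.09 / [3510 × (1 + 0.0748 × 4.09)] = 1.53×10^7 / 4584 = 3338 m³.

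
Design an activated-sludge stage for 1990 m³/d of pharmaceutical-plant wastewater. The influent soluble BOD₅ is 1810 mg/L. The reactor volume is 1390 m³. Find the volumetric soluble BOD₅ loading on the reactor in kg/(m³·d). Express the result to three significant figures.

Applied soluble BOD₅ load per unit volume = Q·S₀/V = (1990 × 1810/1000)/1390 = 2.591 kg soluble BOD₅·m⁻³·d⁻¹.

L_v ≈ 2.59 kg soluble BOD₅/(m³·d)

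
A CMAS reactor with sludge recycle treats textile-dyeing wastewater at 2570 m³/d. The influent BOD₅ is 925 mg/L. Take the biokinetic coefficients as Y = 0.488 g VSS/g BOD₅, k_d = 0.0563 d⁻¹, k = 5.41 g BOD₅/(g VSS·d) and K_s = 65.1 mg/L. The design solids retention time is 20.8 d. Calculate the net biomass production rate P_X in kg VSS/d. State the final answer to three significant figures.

P_X ≈ 533 kg VSS/d

For a completely mixed reactor with recycle the Lawrence–McCarty relation gives S = K_s·(1 + k_d·θ_c) / [θ_c·(Y·k − k_d) − 1] = 65.1 × (1 + 0.0563 × 20.8) / [20.8 × (0.488 × 5.41 − 0.0563) − 1] = 141.3 / 52.74 = 2.680 mg/L.
Y_obs = Y / (1 + k_d θ_c) = 0.488 / (1 + 0.0563 × 20.8) = 0.488 / 2.171 = 0.2248.
Mass of BOD₅ removed per day: Q(S₀ − S) = 2570 × 922.3 g/m³ = 2370 kg/d.
Biomass produced: P_X = Y_obs·Q·ΔS = 0.2248 × 2370 ≈ 532.8 kg VSS/d.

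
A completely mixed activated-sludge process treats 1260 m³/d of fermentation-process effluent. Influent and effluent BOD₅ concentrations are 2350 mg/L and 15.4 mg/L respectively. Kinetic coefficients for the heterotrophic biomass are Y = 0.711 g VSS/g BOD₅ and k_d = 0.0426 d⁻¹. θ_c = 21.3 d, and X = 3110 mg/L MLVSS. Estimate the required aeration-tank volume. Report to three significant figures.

Rearranging the biomass balance for a CMAS with decay, V = Y·Q·ΔS·θ_c / [X·(1+k_d θ_c)] = 0.711 × 1260 × (2350 − 15.4) × 21.3 / [3110 × (1 + 0.0426 × 21.3)] = 4.45×10^7 / 5932 = 7510 m³.

V ≈ 7510 m³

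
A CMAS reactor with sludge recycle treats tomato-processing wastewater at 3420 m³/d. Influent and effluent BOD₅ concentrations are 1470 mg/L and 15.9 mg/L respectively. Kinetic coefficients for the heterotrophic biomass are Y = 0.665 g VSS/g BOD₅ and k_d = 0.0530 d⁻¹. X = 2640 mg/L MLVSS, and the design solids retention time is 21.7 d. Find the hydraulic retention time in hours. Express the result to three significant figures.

τ ≈ 88.7 h

From the SRT design equation V = Y Q (S₀−S) θ_c / [X (1 + k_d θ_c)] = 0.665 × 3420 × (1470 − 15.9) × 21.7 / [2640 × (1 + 0.0530 × 21.7)] = 7.18×10^7 / 5676 = 12643 m³.
τ = V/Q = 12643/3420 = 3.697 d, or 88.72 h.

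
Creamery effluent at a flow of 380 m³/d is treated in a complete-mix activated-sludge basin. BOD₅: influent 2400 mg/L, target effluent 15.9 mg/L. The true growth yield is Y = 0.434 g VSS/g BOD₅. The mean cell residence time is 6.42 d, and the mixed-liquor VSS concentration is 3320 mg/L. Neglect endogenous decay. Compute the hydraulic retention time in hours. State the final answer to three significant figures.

τ ≈ 48.0 h

With k_d = 0 the design equation reduces to V = Y Q (S₀−S) θ_c / X = 0.434 × 380 × (2400 − 15.9) × 6.42 / 3320 = 760.3 m³.
τ = V/Q = 760.3/380 = 2.001 d, or 48.02 h.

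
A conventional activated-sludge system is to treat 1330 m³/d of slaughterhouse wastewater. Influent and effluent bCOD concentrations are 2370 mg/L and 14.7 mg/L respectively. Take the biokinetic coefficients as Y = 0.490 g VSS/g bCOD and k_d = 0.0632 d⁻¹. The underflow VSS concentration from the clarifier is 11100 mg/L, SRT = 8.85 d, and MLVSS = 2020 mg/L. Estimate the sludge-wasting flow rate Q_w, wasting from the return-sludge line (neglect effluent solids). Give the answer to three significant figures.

From the SRT design equation V = Y Q (S₀−S) θ_c / [X (1 + k_d θ_c)] = 0.490 × 1330 × (2370 − 14.7) × 8.85 / [2020 × (1 + 0.0632 × 8.85)] = 1.36×10^7 / 3150 = 4313 m³.
Wasting from the return line (neglecting effluent solids): Q_w = V·X / (θ_c·X_r) = 4313 × 2020 / (8.85 × 11100) = 88.68 m³/d.

Q_w ≈ 88.7 m³/d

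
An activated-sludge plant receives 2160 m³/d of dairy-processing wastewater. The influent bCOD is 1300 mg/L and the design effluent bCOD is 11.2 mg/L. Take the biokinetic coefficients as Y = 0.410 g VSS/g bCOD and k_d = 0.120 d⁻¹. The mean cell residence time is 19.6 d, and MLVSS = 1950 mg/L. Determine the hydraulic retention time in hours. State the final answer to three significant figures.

τ ≈ 38.0 h

Rearranging the biomass balance for a CMAS with decay, V = Y·Q·ΔS·θ_c / [X·(1+k_d θ_c)] = 0.410 × 2160 × (1300 − 11.2) × 19.6 / [1950 × (1 + 0.120 × 19.6)] = 2.24×10^7 / 6536 = 3422 m³.
Hydraulic retention time τ = V/Q = 3422 / 2160 = 1.584 d = 38.03 h.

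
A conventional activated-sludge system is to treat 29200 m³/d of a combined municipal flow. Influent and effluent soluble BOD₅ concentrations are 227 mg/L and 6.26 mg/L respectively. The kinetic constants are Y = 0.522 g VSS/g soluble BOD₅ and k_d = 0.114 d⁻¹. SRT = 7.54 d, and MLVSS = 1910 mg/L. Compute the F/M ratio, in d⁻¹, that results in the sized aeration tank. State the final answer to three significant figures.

F/M ≈ 0.486 d⁻¹

Steady-state biomass mass balance: V·X·(1 + k_d·θ_c) = Y·Q·(S₀ − S)·θ_c, so V = 0.522 × 29200 × (227 − 6.26) × 7.54 / [1910 × (1 + 0.114 × 7.54)] = 2.54×10^7 / 3552 = 7143 m³.
Food-to-microorganism ratio F/M = Q S₀ / (V X) = 29200 × 227 / (7143 × 1910) = 0.4859 d⁻¹.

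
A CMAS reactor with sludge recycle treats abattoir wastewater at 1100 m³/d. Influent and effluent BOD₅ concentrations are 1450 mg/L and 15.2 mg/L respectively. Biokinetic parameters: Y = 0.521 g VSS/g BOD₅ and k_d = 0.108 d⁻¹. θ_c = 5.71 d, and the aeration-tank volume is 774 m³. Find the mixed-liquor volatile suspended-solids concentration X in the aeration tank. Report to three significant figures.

X ≈ 3750 mg/L

Solving the biomass balance for X: X = Y Q (S₀−S) θ_c / [V (1+k_d θ_c)] = 0.521 × 1100 × (1450 − 15.2) × 5.71 / [774 × (1 + 0.108 × 5.71)] = 3752 mg/L.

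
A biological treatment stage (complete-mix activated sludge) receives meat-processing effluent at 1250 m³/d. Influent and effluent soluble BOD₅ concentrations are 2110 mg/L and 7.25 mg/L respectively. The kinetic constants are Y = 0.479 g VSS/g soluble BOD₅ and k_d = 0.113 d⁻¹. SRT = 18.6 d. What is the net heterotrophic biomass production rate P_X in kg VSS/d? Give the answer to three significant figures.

Y_obs = Y / (1 + k_d θ_c) = 0.479 / (1 + 0.113 × 18.6) = 0.479 / 3.102 = 0.1544.
ΔS = 2110 − 7.25 = 2103 mg/L, so the substrate removal rate is 1250 × 2103/1000 = 2628 kg soluble BOD₅/d.
Biomass produced: P_X = Y_obs·Q·ΔS = 0.1544 × 2628 ≈ 405.9 kg VSS/d.

P_X ≈ 406 kg VSS/d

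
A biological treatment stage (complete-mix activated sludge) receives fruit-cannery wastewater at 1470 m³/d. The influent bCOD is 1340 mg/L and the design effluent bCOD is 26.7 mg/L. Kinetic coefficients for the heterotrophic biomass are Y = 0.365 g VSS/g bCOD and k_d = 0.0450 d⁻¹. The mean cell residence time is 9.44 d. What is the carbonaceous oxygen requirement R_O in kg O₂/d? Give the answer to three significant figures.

Correct the yield for decay: Y_obs = Y/(1 + k_d θ_c) = 0.365 / (1 + 0.0450 × 9.44) = 0.365 / 1.425 = 0.2562.
Q·(S₀ − S) = 1470 × (1340 − 26.7) × 10⁻³ = 1931 kg/d removed.
Net sludge production P_X = 0.2562 × 1931 = 494.6 kg VSS/d.
R_O = Q·(S₀ − S) − 1.42·P_X = 1931 − 1.42 × 494.6 = 1228 kg O₂/d.

R_O ≈ 1230 kg O₂/d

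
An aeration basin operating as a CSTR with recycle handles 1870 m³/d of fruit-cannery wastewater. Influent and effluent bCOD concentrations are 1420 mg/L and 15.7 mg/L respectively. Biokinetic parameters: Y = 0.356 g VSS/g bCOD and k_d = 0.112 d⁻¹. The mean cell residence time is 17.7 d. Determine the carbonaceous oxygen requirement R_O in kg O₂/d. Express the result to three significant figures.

Correct the yield for decay: Y_obs = Y/(1 + k_d θ_c) = 0.356 / (1 + 0.112 × 17.7) = 0.356 / 2.982 = 0.1194.
Mass of bCOD removed per day: Q(S₀ − S) = 1870 × 1404 g/m³ = 2626 kg/d.
Net sludge production P_X = 0.1194 × 2626 = 313.5 kg VSS/d.
Carbonaceous O₂ demand = substrate oxidised − cell-mass equivalent = 2626 − 1.42 × 313.5 = 2181 kg O₂/d.

R_O ≈ 2180 kg O₂/d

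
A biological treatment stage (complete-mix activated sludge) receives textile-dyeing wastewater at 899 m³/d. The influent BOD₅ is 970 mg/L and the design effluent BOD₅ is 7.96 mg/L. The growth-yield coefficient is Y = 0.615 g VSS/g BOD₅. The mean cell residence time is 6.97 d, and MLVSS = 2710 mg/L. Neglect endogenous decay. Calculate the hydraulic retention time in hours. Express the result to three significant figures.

V·X = Y·Q·ΔS·θ_c gives V = 0.615 × 899 × (970 − 7.96) × 6.97 / 2710 = 1368 m³.
Hydraulic retention time τ = V/Q = 1368 / 899 = 1.522 d = 36.52 h.

τ ≈ 36.5 h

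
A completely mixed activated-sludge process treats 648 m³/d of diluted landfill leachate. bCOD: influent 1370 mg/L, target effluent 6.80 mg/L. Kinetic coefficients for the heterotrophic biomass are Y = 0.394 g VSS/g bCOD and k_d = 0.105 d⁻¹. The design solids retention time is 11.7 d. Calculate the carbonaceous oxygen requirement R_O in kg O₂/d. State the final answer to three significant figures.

The observed yield is Y_obs = Y/(1 + k_d·θ_c) = 0.394 / (1 + 0.105 × 11.7) = 0.394 / 2.228 = 0.1768 g VSS per g bCOD removed.
Substrate removed = Q·(S₀ − S) = 648 m³/d × (1370 − 6.80) g/m³ = 8.83×10^5 g/d = 883.4 kg/d.
P_X = Y_obs·Q·(S₀ − S) = 0.1768 × 883.4 = 156.2 kg VSS/d.
R_O = Q·(S₀ − S) − 1.42·P_X = 883.4 − 1.42 × 156.2 = 661.6 kg O₂/d.

R_O ≈ 662 kg O₂/d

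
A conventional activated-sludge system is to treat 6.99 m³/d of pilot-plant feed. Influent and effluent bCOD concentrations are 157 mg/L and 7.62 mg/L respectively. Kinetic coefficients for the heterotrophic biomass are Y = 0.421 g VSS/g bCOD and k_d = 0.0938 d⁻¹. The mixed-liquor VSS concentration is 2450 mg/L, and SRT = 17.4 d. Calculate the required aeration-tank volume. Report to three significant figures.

Rearranging the biomass balance for a CMAS with decay, V = Y·Q·ΔS·θ_c / [X·(1+k_d θ_c)] = 0.421 × 6.99 × (157 − 7.62) × 17.4 / [2450 × (1 + 0.0938 × 17.4)] = 7.65×10^3 / 6449 = 1.186 m³.

V ≈ 1.19 m³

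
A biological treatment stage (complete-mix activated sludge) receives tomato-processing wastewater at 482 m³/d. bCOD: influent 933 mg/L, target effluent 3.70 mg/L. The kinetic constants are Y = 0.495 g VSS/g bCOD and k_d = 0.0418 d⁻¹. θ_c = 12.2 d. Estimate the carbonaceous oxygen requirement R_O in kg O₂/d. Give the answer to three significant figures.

R_O ≈ 239 kg O₂/d

Y_obs = Y / (1 + k_d θ_c) = 0.495 / (1 + 0.0418 × 12.2) = 0.495 / 1.510 = 0.3278.
Mass of bCOD removed per day: Q(S₀ − S) = 482 × 929.3 g/m³ = 447.9 kg/d.
P_X = Y_obs·Q·(S₀ − S) = 0.3278 × 447.9 = 146.8 kg VSS/d.
R_O = Q·ΔS − 1.42 P_X = 447.9 − 208.5 = 239.4 kg O₂/d.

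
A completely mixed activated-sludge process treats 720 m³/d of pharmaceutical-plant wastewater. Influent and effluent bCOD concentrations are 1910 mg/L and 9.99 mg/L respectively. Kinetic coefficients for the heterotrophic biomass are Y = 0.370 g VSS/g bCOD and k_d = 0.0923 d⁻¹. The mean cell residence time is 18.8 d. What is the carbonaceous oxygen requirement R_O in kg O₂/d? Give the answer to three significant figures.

R_O ≈ 1110 kg O₂/d

Observed yield with endogenous decay: Y_obs = Y / (1 + k_d·θ_c) = 0.370 / (1 + 0.0923 × 18.8) = 0.370 / 2.735 = 0.1353 g VSS/g bCOD.
Q·(S₀ − S) = 720 × (1910 − 9.99) × 10⁻³ = 1368 kg/d removed.
Net sludge production P_X = 0.1353 × 1368 = 185.1 kg VSS/d.
R_O = Q·(S₀ − S) − 1.42·P_X = 1368 − 1.42 × 185.1 = 1105 kg O₂/d.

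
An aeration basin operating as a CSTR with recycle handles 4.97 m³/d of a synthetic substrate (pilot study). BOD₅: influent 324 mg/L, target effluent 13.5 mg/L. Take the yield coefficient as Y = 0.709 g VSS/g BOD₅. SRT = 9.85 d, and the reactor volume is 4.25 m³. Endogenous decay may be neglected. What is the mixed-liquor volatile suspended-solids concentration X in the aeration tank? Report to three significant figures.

X ≈ 2540 mg/L

From V·X = Y·Q·(S₀ − S)·θ_c (decay neglected): X = 0.709 × 4.97 × (324 − 13.5) × 9.85 / 4.25 = 2536 mg/L.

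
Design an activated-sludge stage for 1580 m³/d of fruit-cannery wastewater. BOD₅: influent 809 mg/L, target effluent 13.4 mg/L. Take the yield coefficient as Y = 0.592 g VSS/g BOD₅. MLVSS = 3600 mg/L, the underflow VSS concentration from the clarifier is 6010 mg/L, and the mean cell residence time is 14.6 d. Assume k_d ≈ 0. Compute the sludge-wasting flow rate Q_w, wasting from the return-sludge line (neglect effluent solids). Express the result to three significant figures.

Q_w ≈ 124 m³/d

V·X = Y·Q·ΔS·θ_c gives V = 0.592 × 1580 × (809 − 13.4) × 14.6 / 3600 = 3018 m³.
Wasting from the return line (neglecting effluent solids): Q_w = V·X / (θ_c·X_r) = 3018 × 3600 / (14.6 × 6010) = 123.8 m³/d.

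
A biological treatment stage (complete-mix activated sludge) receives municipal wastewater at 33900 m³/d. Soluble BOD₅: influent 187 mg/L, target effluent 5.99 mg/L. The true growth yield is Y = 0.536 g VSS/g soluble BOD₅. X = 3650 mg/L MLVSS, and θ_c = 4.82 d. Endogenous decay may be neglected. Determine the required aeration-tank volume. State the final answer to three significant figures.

Biomass mass balance (decay neglected): V·X = Y·Q·(S₀ − S)·θ_c, so V = 0.536 × 33900 × (187 − 5.99) × 4.82 / 3650 = 4343 m³.

V ≈ 4340 m³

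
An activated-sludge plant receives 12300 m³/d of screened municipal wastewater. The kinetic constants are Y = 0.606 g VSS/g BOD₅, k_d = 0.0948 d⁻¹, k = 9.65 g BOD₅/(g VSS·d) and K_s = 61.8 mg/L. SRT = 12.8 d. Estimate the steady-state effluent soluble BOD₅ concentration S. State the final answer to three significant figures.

Effluent substrate depends only on kinetics and SRT: S = K_s(1 + k_d θ_c) / [θ_c(Yk − k_d) − 1] = 61.8 × (1 + 0.0948 × 12.8) / [12.8 × (0.606 × 9.65 − 0.0948) − 1] = 136.8 / 72.64 = 1.883 mg/L.

S ≈ 1.88 mg/L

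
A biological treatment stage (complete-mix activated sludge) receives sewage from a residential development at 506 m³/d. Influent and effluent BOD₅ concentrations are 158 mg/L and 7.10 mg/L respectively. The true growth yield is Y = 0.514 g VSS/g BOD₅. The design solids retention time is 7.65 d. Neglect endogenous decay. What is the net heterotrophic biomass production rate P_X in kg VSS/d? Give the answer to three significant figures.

P_X ≈ 39.2 kg VSS/d

No decay correction is needed, so Y_obs = Y = 0.514.
Substrate removed = Q·(S₀ − S) = 506 m³/d × (158 − 7.10) g/m³ = 7.64×10^4 g/d = 76.36 kg/d.
Biomass produced: P_X = Y_obs·Q·ΔS = 0.5140 × 76.36 ≈ 39.25 kg VSS/d.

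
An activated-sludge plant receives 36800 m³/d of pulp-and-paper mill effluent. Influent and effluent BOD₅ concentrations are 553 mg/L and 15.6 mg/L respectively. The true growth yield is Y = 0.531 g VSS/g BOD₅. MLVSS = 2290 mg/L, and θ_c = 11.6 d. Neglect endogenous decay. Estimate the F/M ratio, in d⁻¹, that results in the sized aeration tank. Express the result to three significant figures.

F/M ≈ 0.167 d⁻¹

V·X = Y·Q·ΔS·θ_c gives V = 0.531 × 36800 × (553 − 15.6) × 11.6 / 2290 = 53194 m³.
F/M = applied load / biomass = Q·S₀/(V·X) = 36800 × 553 / (53194 × 2290) = 0.1671 d⁻¹.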